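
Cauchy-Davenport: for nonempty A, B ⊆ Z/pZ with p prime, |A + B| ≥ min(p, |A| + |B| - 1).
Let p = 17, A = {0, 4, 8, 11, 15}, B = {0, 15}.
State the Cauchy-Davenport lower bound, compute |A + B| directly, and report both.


Cauchy-Davenport: |A + B| ≥ min(p, |A| + |B| - 1) for A, B nonempty in Z/pZ.
|A| = 5, |B| = 2, p = 17.
CD lower bound = min(17, 5 + 2 - 1) = min(17, 6) = 6.
Compute A + B mod 17 directly:
a = 0: 0+0=0, 0+15=15
a = 4: 4+0=4, 4+15=2
a = 8: 8+0=8, 8+15=6
a = 11: 11+0=11, 11+15=9
a = 15: 15+0=15, 15+15=13
A + B = {0, 2, 4, 6, 8, 9, 11, 13, 15}, so |A + B| = 9.
Verify: 9 ≥ 6? Yes ✓.

CD lower bound = 6, actual |A + B| = 9.


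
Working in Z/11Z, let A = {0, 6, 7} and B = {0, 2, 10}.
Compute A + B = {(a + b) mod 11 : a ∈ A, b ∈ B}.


Work in Z/11Z: reduce every sum a + b modulo 11.
Enumerate all 9 pairs:
a = 0: 0+0=0, 0+2=2, 0+10=10
a = 6: 6+0=6, 6+2=8, 6+10=5
a = 7: 7+0=7, 7+2=9, 7+10=6
Distinct residues collected: {0, 2, 5, 6, 7, 8, 9, 10}
|A + B| = 8 (out of 11 total residues).

A + B = {0, 2, 5, 6, 7, 8, 9, 10}


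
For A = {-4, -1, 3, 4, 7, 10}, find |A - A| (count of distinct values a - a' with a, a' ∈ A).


A - A = {a - a' : a, a' ∈ A}; |A| = 6.
Bounds: 2|A|-1 ≤ |A - A| ≤ |A|² - |A| + 1, i.e. 11 ≤ |A - A| ≤ 31.
Note: 0 ∈ A - A always (from a - a). The set is symmetric: if d ∈ A - A then -d ∈ A - A.
Enumerate nonzero differences d = a - a' with a > a' (then include -d):
Positive differences: {1, 3, 4, 5, 6, 7, 8, 11, 14}
Full difference set: {0} ∪ (positive diffs) ∪ (negative diffs).
|A - A| = 1 + 2·9 = 19 (matches direct enumeration: 19).

|A - A| = 19


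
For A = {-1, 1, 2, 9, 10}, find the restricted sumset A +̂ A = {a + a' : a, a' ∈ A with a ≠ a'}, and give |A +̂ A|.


Restricted sumset: A +̂ A = {a + a' : a ∈ A, a' ∈ A, a ≠ a'}.
Equivalently, take A + A and drop any sum 2a that is achievable ONLY as a + a for a ∈ A (i.e. sums representable only with equal summands).
Enumerate pairs (a, a') with a < a' (symmetric, so each unordered pair gives one sum; this covers all a ≠ a'):
  -1 + 1 = 0
  -1 + 2 = 1
  -1 + 9 = 8
  -1 + 10 = 9
  1 + 2 = 3
  1 + 9 = 10
  1 + 10 = 11
  2 + 9 = 11
  2 + 10 = 12
  9 + 10 = 19
Collected distinct sums: {0, 1, 3, 8, 9, 10, 11, 12, 19}
|A +̂ A| = 9
(Reference bound: |A +̂ A| ≥ 2|A| - 3 for |A| ≥ 2, with |A| = 5 giving ≥ 7.)

|A +̂ A| = 9


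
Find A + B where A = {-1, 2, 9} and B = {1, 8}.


A + B = {a + b : a ∈ A, b ∈ B}.
Enumerate all |A|·|B| = 3·2 = 6 pairs (a, b) and collect distinct sums.
a = -1: -1+1=0, -1+8=7
a = 2: 2+1=3, 2+8=10
a = 9: 9+1=10, 9+8=17
Collecting distinct sums: A + B = {0, 3, 7, 10, 17}
|A + B| = 5

A + B = {0, 3, 7, 10, 17}


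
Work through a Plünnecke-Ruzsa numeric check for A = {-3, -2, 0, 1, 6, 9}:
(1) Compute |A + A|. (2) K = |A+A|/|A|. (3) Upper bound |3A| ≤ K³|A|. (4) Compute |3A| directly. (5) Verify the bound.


|A| = 6.
Step 1: Compute A + A by enumerating all 36 pairs.
A + A = {-6, -5, -4, -3, -2, -1, 0, 1, 2, 3, 4, 6, 7, 9, 10, 12, 15, 18}, so |A + A| = 18.
Step 2: Doubling constant K = |A + A|/|A| = 18/6 = 18/6 ≈ 3.0000.
Step 3: Plünnecke-Ruzsa gives |3A| ≤ K³·|A| = (3.0000)³ · 6 ≈ 162.0000.
Step 4: Compute 3A = A + A + A directly by enumerating all triples (a,b,c) ∈ A³; |3A| = 30.
Step 5: Check 30 ≤ 162.0000? Yes ✓.

K = 18/6, Plünnecke-Ruzsa bound K³|A| ≈ 162.0000, |3A| = 30, inequality holds.


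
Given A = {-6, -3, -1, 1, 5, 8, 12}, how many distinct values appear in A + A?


A + A = {a + a' : a, a' ∈ A}; |A| = 7.
General bounds: 2|A| - 1 ≤ |A + A| ≤ |A|(|A|+1)/2, i.e. 13 ≤ |A + A| ≤ 28.
Lower bound 2|A|-1 is attained iff A is an arithmetic progression.
Enumerate sums a + a' for a ≤ a' (symmetric, so this suffices):
a = -6: -6+-6=-12, -6+-3=-9, -6+-1=-7, -6+1=-5, -6+5=-1, -6+8=2, -6+12=6
a = -3: -3+-3=-6, -3+-1=-4, -3+1=-2, -3+5=2, -3+8=5, -3+12=9
a = -1: -1+-1=-2, -1+1=0, -1+5=4, -1+8=7, -1+12=11
a = 1: 1+1=2, 1+5=6, 1+8=9, 1+12=13
a = 5: 5+5=10, 5+8=13, 5+12=17
a = 8: 8+8=16, 8+12=20
a = 12: 12+12=24
Distinct sums: {-12, -9, -7, -6, -5, -4, -2, -1, 0, 2, 4, 5, 6, 7, 9, 10, 11, 13, 16, 17, 20, 24}
|A + A| = 22

|A + A| = 22


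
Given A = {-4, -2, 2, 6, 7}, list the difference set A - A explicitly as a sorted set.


A - A = {a - a' : a, a' ∈ A}.
Compute a - a' for each ordered pair (a, a'):
a = -4: -4--4=0, -4--2=-2, -4-2=-6, -4-6=-10, -4-7=-11
a = -2: -2--4=2, -2--2=0, -2-2=-4, -2-6=-8, -2-7=-9
a = 2: 2--4=6, 2--2=4, 2-2=0, 2-6=-4, 2-7=-5
a = 6: 6--4=10, 6--2=8, 6-2=4, 6-6=0, 6-7=-1
a = 7: 7--4=11, 7--2=9, 7-2=5, 7-6=1, 7-7=0
Collecting distinct values (and noting 0 appears from a-a):
A - A = {-11, -10, -9, -8, -6, -5, -4, -2, -1, 0, 1, 2, 4, 5, 6, 8, 9, 10, 11}
|A - A| = 19

A - A = {-11, -10, -9, -8, -6, -5, -4, -2, -1, 0, 1, 2, 4, 5, 6, 8, 9, 10, 11}


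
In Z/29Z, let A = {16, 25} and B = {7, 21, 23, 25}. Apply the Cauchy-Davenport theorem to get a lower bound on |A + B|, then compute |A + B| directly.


Cauchy-Davenport: |A + B| ≥ min(p, |A| + |B| - 1) for A, B nonempty in Z/pZ.
|A| = 2, |B| = 4, p = 29.
CD lower bound = min(29, 2 + 4 - 1) = min(29, 5) = 5.
Compute A + B mod 29 directly:
a = 16: 16+7=23, 16+21=8, 16+23=10, 16+25=12
a = 25: 25+7=3, 25+21=17, 25+23=19, 25+25=21
A + B = {3, 8, 10, 12, 17, 19, 21, 23}, so |A + B| = 8.
Verify: 8 ≥ 5? Yes ✓.

CD lower bound = 5, actual |A + B| = 8.


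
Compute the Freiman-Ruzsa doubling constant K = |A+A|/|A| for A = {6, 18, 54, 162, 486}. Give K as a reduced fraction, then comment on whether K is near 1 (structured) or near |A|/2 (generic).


|A| = 5.
Compute A + A by enumerating all 25 pairs.
A + A = {12, 24, 36, 60, 72, 108, 168, 180, 216, 324, 492, 504, 540, 648, 972}, so |A + A| = 15.
K = |A + A| / |A| = 15/5 = 3/1 ≈ 3.0000.
Reference: AP of size 5 gives K = 9/5 ≈ 1.8000; a fully generic set of size 5 gives K ≈ 3.0000.

|A| = 5, |A + A| = 15, K = 15/5 = 3/1.


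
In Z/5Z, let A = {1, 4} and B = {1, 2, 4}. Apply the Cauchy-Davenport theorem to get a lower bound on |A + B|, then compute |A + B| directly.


Cauchy-Davenport: |A + B| ≥ min(p, |A| + |B| - 1) for A, B nonempty in Z/pZ.
|A| = 2, |B| = 3, p = 5.
CD lower bound = min(5, 2 + 3 - 1) = min(5, 4) = 4.
Compute A + B mod 5 directly:
a = 1: 1+1=2, 1+2=3, 1+4=0
a = 4: 4+1=0, 4+2=1, 4+4=3
A + B = {0, 1, 2, 3}, so |A + B| = 4.
Verify: 4 ≥ 4? Yes ✓.

CD lower bound = 4, actual |A + B| = 4.


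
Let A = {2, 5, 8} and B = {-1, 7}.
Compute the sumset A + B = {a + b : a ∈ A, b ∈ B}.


A + B = {a + b : a ∈ A, b ∈ B}.
Enumerate all |A|·|B| = 3·2 = 6 pairs (a, b) and collect distinct sums.
a = 2: 2+-1=1, 2+7=9
a = 5: 5+-1=4, 5+7=12
a = 8: 8+-1=7, 8+7=15
Collecting distinct sums: A + B = {1, 4, 7, 9, 12, 15}
|A + B| = 6

A + B = {1, 4, 7, 9, 12, 15}


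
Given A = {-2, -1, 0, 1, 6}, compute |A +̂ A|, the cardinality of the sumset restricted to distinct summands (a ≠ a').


Restricted sumset: A +̂ A = {a + a' : a ∈ A, a' ∈ A, a ≠ a'}.
Equivalently, take A + A and drop any sum 2a that is achievable ONLY as a + a for a ∈ A (i.e. sums representable only with equal summands).
Enumerate pairs (a, a') with a < a' (symmetric, so each unordered pair gives one sum; this covers all a ≠ a'):
  -2 + -1 = -3
  -2 + 0 = -2
  -2 + 1 = -1
  -2 + 6 = 4
  -1 + 0 = -1
  -1 + 1 = 0
  -1 + 6 = 5
  0 + 1 = 1
  0 + 6 = 6
  1 + 6 = 7
Collected distinct sums: {-3, -2, -1, 0, 1, 4, 5, 6, 7}
|A +̂ A| = 9
(Reference bound: |A +̂ A| ≥ 2|A| - 3 for |A| ≥ 2, with |A| = 5 giving ≥ 7.)

|A +̂ A| = 9


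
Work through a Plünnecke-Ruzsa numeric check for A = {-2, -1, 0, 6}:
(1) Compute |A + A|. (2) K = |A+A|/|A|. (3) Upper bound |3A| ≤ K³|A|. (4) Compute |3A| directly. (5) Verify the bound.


|A| = 4.
Step 1: Compute A + A by enumerating all 16 pairs.
A + A = {-4, -3, -2, -1, 0, 4, 5, 6, 12}, so |A + A| = 9.
Step 2: Doubling constant K = |A + A|/|A| = 9/4 = 9/4 ≈ 2.2500.
Step 3: Plünnecke-Ruzsa gives |3A| ≤ K³·|A| = (2.2500)³ · 4 ≈ 45.5625.
Step 4: Compute 3A = A + A + A directly by enumerating all triples (a,b,c) ∈ A³; |3A| = 16.
Step 5: Check 16 ≤ 45.5625? Yes ✓.

K = 9/4, Plünnecke-Ruzsa bound K³|A| ≈ 45.5625, |3A| = 16, inequality holds.


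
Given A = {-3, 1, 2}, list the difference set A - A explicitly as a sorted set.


A - A = {a - a' : a, a' ∈ A}.
Compute a - a' for each ordered pair (a, a'):
a = -3: -3--3=0, -3-1=-4, -3-2=-5
a = 1: 1--3=4, 1-1=0, 1-2=-1
a = 2: 2--3=5, 2-1=1, 2-2=0
Collecting distinct values (and noting 0 appears from a-a):
A - A = {-5, -4, -1, 0, 1, 4, 5}
|A - A| = 7

A - A = {-5, -4, -1, 0, 1, 4, 5}


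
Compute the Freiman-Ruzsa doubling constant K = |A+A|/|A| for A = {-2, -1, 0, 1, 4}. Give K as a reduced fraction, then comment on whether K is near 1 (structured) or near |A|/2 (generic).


|A| = 5.
Compute A + A by enumerating all 25 pairs.
A + A = {-4, -3, -2, -1, 0, 1, 2, 3, 4, 5, 8}, so |A + A| = 11.
K = |A + A| / |A| = 11/5 (already in lowest terms) ≈ 2.2000.
Reference: AP of size 5 gives K = 9/5 ≈ 1.8000; a fully generic set of size 5 gives K ≈ 3.0000.

|A| = 5, |A + A| = 11, K = 11/5.


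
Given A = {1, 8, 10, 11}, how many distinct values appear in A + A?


A + A = {a + a' : a, a' ∈ A}; |A| = 4.
General bounds: 2|A| - 1 ≤ |A + A| ≤ |A|(|A|+1)/2, i.e. 7 ≤ |A + A| ≤ 10.
Lower bound 2|A|-1 is attained iff A is an arithmetic progression.
Enumerate sums a + a' for a ≤ a' (symmetric, so this suffices):
a = 1: 1+1=2, 1+8=9, 1+10=11, 1+11=12
a = 8: 8+8=16, 8+10=18, 8+11=19
a = 10: 10+10=20, 10+11=21
a = 11: 11+11=22
Distinct sums: {2, 9, 11, 12, 16, 18, 19, 20, 21, 22}
|A + A| = 10

|A + A| = 10


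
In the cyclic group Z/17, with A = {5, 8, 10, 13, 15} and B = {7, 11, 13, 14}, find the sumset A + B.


Work in Z/17Z: reduce every sum a + b modulo 17.
Enumerate all 20 pairs:
a = 5: 5+7=12, 5+11=16, 5+13=1, 5+14=2
a = 8: 8+7=15, 8+11=2, 8+13=4, 8+14=5
a = 10: 10+7=0, 10+11=4, 10+13=6, 10+14=7
a = 13: 13+7=3, 13+11=7, 13+13=9, 13+14=10
a = 15: 15+7=5, 15+11=9, 15+13=11, 15+14=12
Distinct residues collected: {0, 1, 2, 3, 4, 5, 6, 7, 9, 10, 11, 12, 15, 16}
|A + B| = 14 (out of 17 total residues).

A + B = {0, 1, 2, 3, 4, 5, 6, 7, 9, 10, 11, 12, 15, 16}


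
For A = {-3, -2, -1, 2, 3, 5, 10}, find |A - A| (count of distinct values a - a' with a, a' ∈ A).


A - A = {a - a' : a, a' ∈ A}; |A| = 7.
Bounds: 2|A|-1 ≤ |A - A| ≤ |A|² - |A| + 1, i.e. 13 ≤ |A - A| ≤ 43.
Note: 0 ∈ A - A always (from a - a). The set is symmetric: if d ∈ A - A then -d ∈ A - A.
Enumerate nonzero differences d = a - a' with a > a' (then include -d):
Positive differences: {1, 2, 3, 4, 5, 6, 7, 8, 11, 12, 13}
Full difference set: {0} ∪ (positive diffs) ∪ (negative diffs).
|A - A| = 1 + 2·11 = 23 (matches direct enumeration: 23).

|A - A| = 23


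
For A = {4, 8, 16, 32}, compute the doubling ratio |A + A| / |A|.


|A| = 4.
Compute A + A by enumerating all 16 pairs.
A + A = {8, 12, 16, 20, 24, 32, 36, 40, 48, 64}, so |A + A| = 10.
K = |A + A| / |A| = 10/4 = 5/2 ≈ 2.5000.
Reference: AP of size 4 gives K = 7/4 ≈ 1.7500; a fully generic set of size 4 gives K ≈ 2.5000.

|A| = 4, |A + A| = 10, K = 10/4 = 5/2.


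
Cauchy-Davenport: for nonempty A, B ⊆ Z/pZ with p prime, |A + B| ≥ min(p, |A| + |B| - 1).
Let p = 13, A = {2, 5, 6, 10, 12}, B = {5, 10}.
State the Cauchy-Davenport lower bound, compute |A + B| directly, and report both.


Cauchy-Davenport: |A + B| ≥ min(p, |A| + |B| - 1) for A, B nonempty in Z/pZ.
|A| = 5, |B| = 2, p = 13.
CD lower bound = min(13, 5 + 2 - 1) = min(13, 6) = 6.
Compute A + B mod 13 directly:
a = 2: 2+5=7, 2+10=12
a = 5: 5+5=10, 5+10=2
a = 6: 6+5=11, 6+10=3
a = 10: 10+5=2, 10+10=7
a = 12: 12+5=4, 12+10=9
A + B = {2, 3, 4, 7, 9, 10, 11, 12}, so |A + B| = 8.
Verify: 8 ≥ 6? Yes ✓.

CD lower bound = 6, actual |A + B| = 8.


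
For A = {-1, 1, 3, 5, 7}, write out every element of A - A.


A - A = {a - a' : a, a' ∈ A}.
Compute a - a' for each ordered pair (a, a'):
a = -1: -1--1=0, -1-1=-2, -1-3=-4, -1-5=-6, -1-7=-8
a = 1: 1--1=2, 1-1=0, 1-3=-2, 1-5=-4, 1-7=-6
a = 3: 3--1=4, 3-1=2, 3-3=0, 3-5=-2, 3-7=-4
a = 5: 5--1=6, 5-1=4, 5-3=2, 5-5=0, 5-7=-2
a = 7: 7--1=8, 7-1=6, 7-3=4, 7-5=2, 7-7=0
Collecting distinct values (and noting 0 appears from a-a):
A - A = {-8, -6, -4, -2, 0, 2, 4, 6, 8}
|A - A| = 9

A - A = {-8, -6, -4, -2, 0, 2, 4, 6, 8}


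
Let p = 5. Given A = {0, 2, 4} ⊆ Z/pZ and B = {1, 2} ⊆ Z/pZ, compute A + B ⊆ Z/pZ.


Work in Z/5Z: reduce every sum a + b modulo 5.
Enumerate all 6 pairs:
a = 0: 0+1=1, 0+2=2
a = 2: 2+1=3, 2+2=4
a = 4: 4+1=0, 4+2=1
Distinct residues collected: {0, 1, 2, 3, 4}
|A + B| = 5 (out of 5 total residues).

A + B = {0, 1, 2, 3, 4}


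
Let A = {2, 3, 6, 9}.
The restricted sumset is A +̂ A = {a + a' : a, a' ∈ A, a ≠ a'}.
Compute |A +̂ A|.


Restricted sumset: A +̂ A = {a + a' : a ∈ A, a' ∈ A, a ≠ a'}.
Equivalently, take A + A and drop any sum 2a that is achievable ONLY as a + a for a ∈ A (i.e. sums representable only with equal summands).
Enumerate pairs (a, a') with a < a' (symmetric, so each unordered pair gives one sum; this covers all a ≠ a'):
  2 + 3 = 5
  2 + 6 = 8
  2 + 9 = 11
  3 + 6 = 9
  3 + 9 = 12
  6 + 9 = 15
Collected distinct sums: {5, 8, 9, 11, 12, 15}
|A +̂ A| = 6
(Reference bound: |A +̂ A| ≥ 2|A| - 3 for |A| ≥ 2, with |A| = 4 giving ≥ 5.)

|A +̂ A| = 6


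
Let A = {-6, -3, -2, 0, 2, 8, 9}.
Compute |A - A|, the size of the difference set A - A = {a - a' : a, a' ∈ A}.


A - A = {a - a' : a, a' ∈ A}; |A| = 7.
Bounds: 2|A|-1 ≤ |A - A| ≤ |A|² - |A| + 1, i.e. 13 ≤ |A - A| ≤ 43.
Note: 0 ∈ A - A always (from a - a). The set is symmetric: if d ∈ A - A then -d ∈ A - A.
Enumerate nonzero differences d = a - a' with a > a' (then include -d):
Positive differences: {1, 2, 3, 4, 5, 6, 7, 8, 9, 10, 11, 12, 14, 15}
Full difference set: {0} ∪ (positive diffs) ∪ (negative diffs).
|A - A| = 1 + 2·14 = 29 (matches direct enumeration: 29).

|A - A| = 29


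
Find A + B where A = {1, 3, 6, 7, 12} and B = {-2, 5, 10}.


A + B = {a + b : a ∈ A, b ∈ B}.
Enumerate all |A|·|B| = 5·3 = 15 pairs (a, b) and collect distinct sums.
a = 1: 1+-2=-1, 1+5=6, 1+10=11
a = 3: 3+-2=1, 3+5=8, 3+10=13
a = 6: 6+-2=4, 6+5=11, 6+10=16
a = 7: 7+-2=5, 7+5=12, 7+10=17
a = 12: 12+-2=10, 12+5=17, 12+10=22
Collecting distinct sums: A + B = {-1, 1, 4, 5, 6, 8, 10, 11, 12, 13, 16, 17, 22}
|A + B| = 13

A + B = {-1, 1, 4, 5, 6, 8, 10, 11, 12, 13, 16, 17, 22}


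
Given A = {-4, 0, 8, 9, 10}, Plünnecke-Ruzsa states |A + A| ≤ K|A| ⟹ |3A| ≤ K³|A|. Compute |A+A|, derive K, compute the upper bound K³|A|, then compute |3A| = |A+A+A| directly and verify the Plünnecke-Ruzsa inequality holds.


|A| = 5.
Step 1: Compute A + A by enumerating all 25 pairs.
A + A = {-8, -4, 0, 4, 5, 6, 8, 9, 10, 16, 17, 18, 19, 20}, so |A + A| = 14.
Step 2: Doubling constant K = |A + A|/|A| = 14/5 = 14/5 ≈ 2.8000.
Step 3: Plünnecke-Ruzsa gives |3A| ≤ K³·|A| = (2.8000)³ · 5 ≈ 109.7600.
Step 4: Compute 3A = A + A + A directly by enumerating all triples (a,b,c) ∈ A³; |3A| = 28.
Step 5: Check 28 ≤ 109.7600? Yes ✓.

K = 14/5, Plünnecke-Ruzsa bound K³|A| ≈ 109.7600, |3A| = 28, inequality holds.


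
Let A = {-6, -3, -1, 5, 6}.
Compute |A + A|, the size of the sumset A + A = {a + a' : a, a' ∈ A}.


A + A = {a + a' : a, a' ∈ A}; |A| = 5.
General bounds: 2|A| - 1 ≤ |A + A| ≤ |A|(|A|+1)/2, i.e. 9 ≤ |A + A| ≤ 15.
Lower bound 2|A|-1 is attained iff A is an arithmetic progression.
Enumerate sums a + a' for a ≤ a' (symmetric, so this suffices):
a = -6: -6+-6=-12, -6+-3=-9, -6+-1=-7, -6+5=-1, -6+6=0
a = -3: -3+-3=-6, -3+-1=-4, -3+5=2, -3+6=3
a = -1: -1+-1=-2, -1+5=4, -1+6=5
a = 5: 5+5=10, 5+6=11
a = 6: 6+6=12
Distinct sums: {-12, -9, -7, -6, -4, -2, -1, 0, 2, 3, 4, 5, 10, 11, 12}
|A + A| = 15

|A + A| = 15


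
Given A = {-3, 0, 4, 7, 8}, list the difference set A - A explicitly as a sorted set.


A - A = {a - a' : a, a' ∈ A}.
Compute a - a' for each ordered pair (a, a'):
a = -3: -3--3=0, -3-0=-3, -3-4=-7, -3-7=-10, -3-8=-11
a = 0: 0--3=3, 0-0=0, 0-4=-4, 0-7=-7, 0-8=-8
a = 4: 4--3=7, 4-0=4, 4-4=0, 4-7=-3, 4-8=-4
a = 7: 7--3=10, 7-0=7, 7-4=3, 7-7=0, 7-8=-1
a = 8: 8--3=11, 8-0=8, 8-4=4, 8-7=1, 8-8=0
Collecting distinct values (and noting 0 appears from a-a):
A - A = {-11, -10, -8, -7, -4, -3, -1, 0, 1, 3, 4, 7, 8, 10, 11}
|A - A| = 15

A - A = {-11, -10, -8, -7, -4, -3, -1, 0, 1, 3, 4, 7, 8, 10, 11}


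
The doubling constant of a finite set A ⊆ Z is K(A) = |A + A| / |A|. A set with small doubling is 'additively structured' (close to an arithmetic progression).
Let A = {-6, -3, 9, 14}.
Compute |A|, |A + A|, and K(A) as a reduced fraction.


|A| = 4.
Compute A + A by enumerating all 16 pairs.
A + A = {-12, -9, -6, 3, 6, 8, 11, 18, 23, 28}, so |A + A| = 10.
K = |A + A| / |A| = 10/4 = 5/2 ≈ 2.5000.
Reference: AP of size 4 gives K = 7/4 ≈ 1.7500; a fully generic set of size 4 gives K ≈ 2.5000.

|A| = 4, |A + A| = 10, K = 10/4 = 5/2.


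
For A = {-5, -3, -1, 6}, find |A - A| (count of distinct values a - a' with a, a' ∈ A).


A - A = {a - a' : a, a' ∈ A}; |A| = 4.
Bounds: 2|A|-1 ≤ |A - A| ≤ |A|² - |A| + 1, i.e. 7 ≤ |A - A| ≤ 13.
Note: 0 ∈ A - A always (from a - a). The set is symmetric: if d ∈ A - A then -d ∈ A - A.
Enumerate nonzero differences d = a - a' with a > a' (then include -d):
Positive differences: {2, 4, 7, 9, 11}
Full difference set: {0} ∪ (positive diffs) ∪ (negative diffs).
|A - A| = 1 + 2·5 = 11 (matches direct enumeration: 11).

|A - A| = 11


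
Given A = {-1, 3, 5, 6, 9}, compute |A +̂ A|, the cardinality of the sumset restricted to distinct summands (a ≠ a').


Restricted sumset: A +̂ A = {a + a' : a ∈ A, a' ∈ A, a ≠ a'}.
Equivalently, take A + A and drop any sum 2a that is achievable ONLY as a + a for a ∈ A (i.e. sums representable only with equal summands).
Enumerate pairs (a, a') with a < a' (symmetric, so each unordered pair gives one sum; this covers all a ≠ a'):
  -1 + 3 = 2
  -1 + 5 = 4
  -1 + 6 = 5
  -1 + 9 = 8
  3 + 5 = 8
  3 + 6 = 9
  3 + 9 = 12
  5 + 6 = 11
  5 + 9 = 14
  6 + 9 = 15
Collected distinct sums: {2, 4, 5, 8, 9, 11, 12, 14, 15}
|A +̂ A| = 9
(Reference bound: |A +̂ A| ≥ 2|A| - 3 for |A| ≥ 2, with |A| = 5 giving ≥ 7.)

|A +̂ A| = 9


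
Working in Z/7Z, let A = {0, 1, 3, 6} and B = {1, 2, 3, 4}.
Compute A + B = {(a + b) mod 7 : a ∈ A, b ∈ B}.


Work in Z/7Z: reduce every sum a + b modulo 7.
Enumerate all 16 pairs:
a = 0: 0+1=1, 0+2=2, 0+3=3, 0+4=4
a = 1: 1+1=2, 1+2=3, 1+3=4, 1+4=5
a = 3: 3+1=4, 3+2=5, 3+3=6, 3+4=0
a = 6: 6+1=0, 6+2=1, 6+3=2, 6+4=3
Distinct residues collected: {0, 1, 2, 3, 4, 5, 6}
|A + B| = 7 (out of 7 total residues).

A + B = {0, 1, 2, 3, 4, 5, 6}


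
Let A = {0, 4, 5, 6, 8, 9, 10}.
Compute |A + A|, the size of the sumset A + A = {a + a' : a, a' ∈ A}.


A + A = {a + a' : a, a' ∈ A}; |A| = 7.
General bounds: 2|A| - 1 ≤ |A + A| ≤ |A|(|A|+1)/2, i.e. 13 ≤ |A + A| ≤ 28.
Lower bound 2|A|-1 is attained iff A is an arithmetic progression.
Enumerate sums a + a' for a ≤ a' (symmetric, so this suffices):
a = 0: 0+0=0, 0+4=4, 0+5=5, 0+6=6, 0+8=8, 0+9=9, 0+10=10
a = 4: 4+4=8, 4+5=9, 4+6=10, 4+8=12, 4+9=13, 4+10=14
a = 5: 5+5=10, 5+6=11, 5+8=13, 5+9=14, 5+10=15
a = 6: 6+6=12, 6+8=14, 6+9=15, 6+10=16
a = 8: 8+8=16, 8+9=17, 8+10=18
a = 9: 9+9=18, 9+10=19
a = 10: 10+10=20
Distinct sums: {0, 4, 5, 6, 8, 9, 10, 11, 12, 13, 14, 15, 16, 17, 18, 19, 20}
|A + A| = 17

|A + A| = 17


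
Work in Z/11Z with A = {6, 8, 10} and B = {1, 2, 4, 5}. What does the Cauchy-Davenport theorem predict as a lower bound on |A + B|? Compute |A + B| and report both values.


Cauchy-Davenport: |A + B| ≥ min(p, |A| + |B| - 1) for A, B nonempty in Z/pZ.
|A| = 3, |B| = 4, p = 11.
CD lower bound = min(11, 3 + 4 - 1) = min(11, 6) = 6.
Compute A + B mod 11 directly:
a = 6: 6+1=7, 6+2=8, 6+4=10, 6+5=0
a = 8: 8+1=9, 8+2=10, 8+4=1, 8+5=2
a = 10: 10+1=0, 10+2=1, 10+4=3, 10+5=4
A + B = {0, 1, 2, 3, 4, 7, 8, 9, 10}, so |A + B| = 9.
Verify: 9 ≥ 6? Yes ✓.

CD lower bound = 6, actual |A + B| = 9.


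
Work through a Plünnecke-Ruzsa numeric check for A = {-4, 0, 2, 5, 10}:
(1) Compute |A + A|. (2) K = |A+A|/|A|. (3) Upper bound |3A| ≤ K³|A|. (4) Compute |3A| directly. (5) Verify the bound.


|A| = 5.
Step 1: Compute A + A by enumerating all 25 pairs.
A + A = {-8, -4, -2, 0, 1, 2, 4, 5, 6, 7, 10, 12, 15, 20}, so |A + A| = 14.
Step 2: Doubling constant K = |A + A|/|A| = 14/5 = 14/5 ≈ 2.8000.
Step 3: Plünnecke-Ruzsa gives |3A| ≤ K³·|A| = (2.8000)³ · 5 ≈ 109.7600.
Step 4: Compute 3A = A + A + A directly by enumerating all triples (a,b,c) ∈ A³; |3A| = 27.
Step 5: Check 27 ≤ 109.7600? Yes ✓.

K = 14/5, Plünnecke-Ruzsa bound K³|A| ≈ 109.7600, |3A| = 27, inequality holds.


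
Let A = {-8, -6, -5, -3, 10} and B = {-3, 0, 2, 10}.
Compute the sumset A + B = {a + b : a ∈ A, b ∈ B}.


A + B = {a + b : a ∈ A, b ∈ B}.
Enumerate all |A|·|B| = 5·4 = 20 pairs (a, b) and collect distinct sums.
a = -8: -8+-3=-11, -8+0=-8, -8+2=-6, -8+10=2
a = -6: -6+-3=-9, -6+0=-6, -6+2=-4, -6+10=4
a = -5: -5+-3=-8, -5+0=-5, -5+2=-3, -5+10=5
a = -3: -3+-3=-6, -3+0=-3, -3+2=-1, -3+10=7
a = 10: 10+-3=7, 10+0=10, 10+2=12, 10+10=20
Collecting distinct sums: A + B = {-11, -9, -8, -6, -5, -4, -3, -1, 2, 4, 5, 7, 10, 12, 20}
|A + B| = 15

A + B = {-11, -9, -8, -6, -5, -4, -3, -1, 2, 4, 5, 7, 10, 12, 20}


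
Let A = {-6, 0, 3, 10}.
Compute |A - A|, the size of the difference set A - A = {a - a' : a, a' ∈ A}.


A - A = {a - a' : a, a' ∈ A}; |A| = 4.
Bounds: 2|A|-1 ≤ |A - A| ≤ |A|² - |A| + 1, i.e. 7 ≤ |A - A| ≤ 13.
Note: 0 ∈ A - A always (from a - a). The set is symmetric: if d ∈ A - A then -d ∈ A - A.
Enumerate nonzero differences d = a - a' with a > a' (then include -d):
Positive differences: {3, 6, 7, 9, 10, 16}
Full difference set: {0} ∪ (positive diffs) ∪ (negative diffs).
|A - A| = 1 + 2·6 = 13 (matches direct enumeration: 13).

|A - A| = 13


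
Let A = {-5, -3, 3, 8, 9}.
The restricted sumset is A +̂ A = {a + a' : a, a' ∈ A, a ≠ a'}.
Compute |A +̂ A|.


Restricted sumset: A +̂ A = {a + a' : a ∈ A, a' ∈ A, a ≠ a'}.
Equivalently, take A + A and drop any sum 2a that is achievable ONLY as a + a for a ∈ A (i.e. sums representable only with equal summands).
Enumerate pairs (a, a') with a < a' (symmetric, so each unordered pair gives one sum; this covers all a ≠ a'):
  -5 + -3 = -8
  -5 + 3 = -2
  -5 + 8 = 3
  -5 + 9 = 4
  -3 + 3 = 0
  -3 + 8 = 5
  -3 + 9 = 6
  3 + 8 = 11
  3 + 9 = 12
  8 + 9 = 17
Collected distinct sums: {-8, -2, 0, 3, 4, 5, 6, 11, 12, 17}
|A +̂ A| = 10
(Reference bound: |A +̂ A| ≥ 2|A| - 3 for |A| ≥ 2, with |A| = 5 giving ≥ 7.)

|A +̂ A| = 10


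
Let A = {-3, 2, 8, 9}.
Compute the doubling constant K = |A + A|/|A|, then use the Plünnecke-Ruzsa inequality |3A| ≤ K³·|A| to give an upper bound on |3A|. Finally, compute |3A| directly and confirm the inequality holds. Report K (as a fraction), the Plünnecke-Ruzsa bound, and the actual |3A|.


|A| = 4.
Step 1: Compute A + A by enumerating all 16 pairs.
A + A = {-6, -1, 4, 5, 6, 10, 11, 16, 17, 18}, so |A + A| = 10.
Step 2: Doubling constant K = |A + A|/|A| = 10/4 = 10/4 ≈ 2.5000.
Step 3: Plünnecke-Ruzsa gives |3A| ≤ K³·|A| = (2.5000)³ · 4 ≈ 62.5000.
Step 4: Compute 3A = A + A + A directly by enumerating all triples (a,b,c) ∈ A³; |3A| = 19.
Step 5: Check 19 ≤ 62.5000? Yes ✓.

K = 10/4, Plünnecke-Ruzsa bound K³|A| ≈ 62.5000, |3A| = 19, inequality holds.


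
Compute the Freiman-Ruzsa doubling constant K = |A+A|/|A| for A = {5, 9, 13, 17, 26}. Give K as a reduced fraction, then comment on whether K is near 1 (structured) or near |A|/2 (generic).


|A| = 5.
Compute A + A by enumerating all 25 pairs.
A + A = {10, 14, 18, 22, 26, 30, 31, 34, 35, 39, 43, 52}, so |A + A| = 12.
K = |A + A| / |A| = 12/5 (already in lowest terms) ≈ 2.4000.
Reference: AP of size 5 gives K = 9/5 ≈ 1.8000; a fully generic set of size 5 gives K ≈ 3.0000.

|A| = 5, |A + A| = 12, K = 12/5.


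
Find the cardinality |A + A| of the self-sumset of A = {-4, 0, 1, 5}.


A + A = {a + a' : a, a' ∈ A}; |A| = 4.
General bounds: 2|A| - 1 ≤ |A + A| ≤ |A|(|A|+1)/2, i.e. 7 ≤ |A + A| ≤ 10.
Lower bound 2|A|-1 is attained iff A is an arithmetic progression.
Enumerate sums a + a' for a ≤ a' (symmetric, so this suffices):
a = -4: -4+-4=-8, -4+0=-4, -4+1=-3, -4+5=1
a = 0: 0+0=0, 0+1=1, 0+5=5
a = 1: 1+1=2, 1+5=6
a = 5: 5+5=10
Distinct sums: {-8, -4, -3, 0, 1, 2, 5, 6, 10}
|A + A| = 9

|A + A| = 9


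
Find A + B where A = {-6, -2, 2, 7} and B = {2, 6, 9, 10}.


A + B = {a + b : a ∈ A, b ∈ B}.
Enumerate all |A|·|B| = 4·4 = 16 pairs (a, b) and collect distinct sums.
a = -6: -6+2=-4, -6+6=0, -6+9=3, -6+10=4
a = -2: -2+2=0, -2+6=4, -2+9=7, -2+10=8
a = 2: 2+2=4, 2+6=8, 2+9=11, 2+10=12
a = 7: 7+2=9, 7+6=13, 7+9=16, 7+10=17
Collecting distinct sums: A + B = {-4, 0, 3, 4, 7, 8, 9, 11, 12, 13, 16, 17}
|A + B| = 12

A + B = {-4, 0, 3, 4, 7, 8, 9, 11, 12, 13, 16, 17}


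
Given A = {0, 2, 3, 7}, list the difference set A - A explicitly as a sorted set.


A - A = {a - a' : a, a' ∈ A}.
Compute a - a' for each ordered pair (a, a'):
a = 0: 0-0=0, 0-2=-2, 0-3=-3, 0-7=-7
a = 2: 2-0=2, 2-2=0, 2-3=-1, 2-7=-5
a = 3: 3-0=3, 3-2=1, 3-3=0, 3-7=-4
a = 7: 7-0=7, 7-2=5, 7-3=4, 7-7=0
Collecting distinct values (and noting 0 appears from a-a):
A - A = {-7, -5, -4, -3, -2, -1, 0, 1, 2, 3, 4, 5, 7}
|A - A| = 13

A - A = {-7, -5, -4, -3, -2, -1, 0, 1, 2, 3, 4, 5, 7}


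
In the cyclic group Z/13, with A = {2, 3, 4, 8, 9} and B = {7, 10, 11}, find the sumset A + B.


Work in Z/13Z: reduce every sum a + b modulo 13.
Enumerate all 15 pairs:
a = 2: 2+7=9, 2+10=12, 2+11=0
a = 3: 3+7=10, 3+10=0, 3+11=1
a = 4: 4+7=11, 4+10=1, 4+11=2
a = 8: 8+7=2, 8+10=5, 8+11=6
a = 9: 9+7=3, 9+10=6, 9+11=7
Distinct residues collected: {0, 1, 2, 3, 5, 6, 7, 9, 10, 11, 12}
|A + B| = 11 (out of 13 total residues).

A + B = {0, 1, 2, 3, 5, 6, 7, 9, 10, 11, 12}


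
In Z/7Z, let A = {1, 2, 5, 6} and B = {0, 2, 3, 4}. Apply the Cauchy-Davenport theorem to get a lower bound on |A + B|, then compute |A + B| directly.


Cauchy-Davenport: |A + B| ≥ min(p, |A| + |B| - 1) for A, B nonempty in Z/pZ.
|A| = 4, |B| = 4, p = 7.
CD lower bound = min(7, 4 + 4 - 1) = min(7, 7) = 7.
Compute A + B mod 7 directly:
a = 1: 1+0=1, 1+2=3, 1+3=4, 1+4=5
a = 2: 2+0=2, 2+2=4, 2+3=5, 2+4=6
a = 5: 5+0=5, 5+2=0, 5+3=1, 5+4=2
a = 6: 6+0=6, 6+2=1, 6+3=2, 6+4=3
A + B = {0, 1, 2, 3, 4, 5, 6}, so |A + B| = 7.
Verify: 7 ≥ 7? Yes ✓.

CD lower bound = 7, actual |A + B| = 7.


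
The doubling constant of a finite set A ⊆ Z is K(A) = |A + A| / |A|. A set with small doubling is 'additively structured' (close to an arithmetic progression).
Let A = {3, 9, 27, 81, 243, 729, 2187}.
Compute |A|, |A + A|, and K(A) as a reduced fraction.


|A| = 7.
Compute A + A by enumerating all 49 pairs.
A + A = {6, 12, 18, 30, 36, 54, 84, 90, 108, 162, 246, 252, 270, 324, 486, 732, 738, 756, 810, 972, 1458, 2190, 2196, 2214, 2268, 2430, 2916, 4374}, so |A + A| = 28.
K = |A + A| / |A| = 28/7 = 4/1 ≈ 4.0000.
Reference: AP of size 7 gives K = 13/7 ≈ 1.8571; a fully generic set of size 7 gives K ≈ 4.0000.

|A| = 7, |A + A| = 28, K = 28/7 = 4/1.


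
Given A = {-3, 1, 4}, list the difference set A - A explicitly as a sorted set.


A - A = {a - a' : a, a' ∈ A}.
Compute a - a' for each ordered pair (a, a'):
a = -3: -3--3=0, -3-1=-4, -3-4=-7
a = 1: 1--3=4, 1-1=0, 1-4=-3
a = 4: 4--3=7, 4-1=3, 4-4=0
Collecting distinct values (and noting 0 appears from a-a):
A - A = {-7, -4, -3, 0, 3, 4, 7}
|A - A| = 7

A - A = {-7, -4, -3, 0, 3, 4, 7}


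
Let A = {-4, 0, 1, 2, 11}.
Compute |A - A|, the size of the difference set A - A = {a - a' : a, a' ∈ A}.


A - A = {a - a' : a, a' ∈ A}; |A| = 5.
Bounds: 2|A|-1 ≤ |A - A| ≤ |A|² - |A| + 1, i.e. 9 ≤ |A - A| ≤ 21.
Note: 0 ∈ A - A always (from a - a). The set is symmetric: if d ∈ A - A then -d ∈ A - A.
Enumerate nonzero differences d = a - a' with a > a' (then include -d):
Positive differences: {1, 2, 4, 5, 6, 9, 10, 11, 15}
Full difference set: {0} ∪ (positive diffs) ∪ (negative diffs).
|A - A| = 1 + 2·9 = 19 (matches direct enumeration: 19).

|A - A| = 19


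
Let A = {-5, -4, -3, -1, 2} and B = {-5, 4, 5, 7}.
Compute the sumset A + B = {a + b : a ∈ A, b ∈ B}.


A + B = {a + b : a ∈ A, b ∈ B}.
Enumerate all |A|·|B| = 5·4 = 20 pairs (a, b) and collect distinct sums.
a = -5: -5+-5=-10, -5+4=-1, -5+5=0, -5+7=2
a = -4: -4+-5=-9, -4+4=0, -4+5=1, -4+7=3
a = -3: -3+-5=-8, -3+4=1, -3+5=2, -3+7=4
a = -1: -1+-5=-6, -1+4=3, -1+5=4, -1+7=6
a = 2: 2+-5=-3, 2+4=6, 2+5=7, 2+7=9
Collecting distinct sums: A + B = {-10, -9, -8, -6, -3, -1, 0, 1, 2, 3, 4, 6, 7, 9}
|A + B| = 14

A + B = {-10, -9, -8, -6, -3, -1, 0, 1, 2, 3, 4, 6, 7, 9}


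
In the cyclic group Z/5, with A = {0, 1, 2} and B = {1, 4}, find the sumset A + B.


Work in Z/5Z: reduce every sum a + b modulo 5.
Enumerate all 6 pairs:
a = 0: 0+1=1, 0+4=4
a = 1: 1+1=2, 1+4=0
a = 2: 2+1=3, 2+4=1
Distinct residues collected: {0, 1, 2, 3, 4}
|A + B| = 5 (out of 5 total residues).

A + B = {0, 1, 2, 3, 4}


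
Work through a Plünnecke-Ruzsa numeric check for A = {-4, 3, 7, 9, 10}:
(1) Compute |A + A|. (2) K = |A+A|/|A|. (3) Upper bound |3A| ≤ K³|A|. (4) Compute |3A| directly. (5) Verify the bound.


|A| = 5.
Step 1: Compute A + A by enumerating all 25 pairs.
A + A = {-8, -1, 3, 5, 6, 10, 12, 13, 14, 16, 17, 18, 19, 20}, so |A + A| = 14.
Step 2: Doubling constant K = |A + A|/|A| = 14/5 = 14/5 ≈ 2.8000.
Step 3: Plünnecke-Ruzsa gives |3A| ≤ K³·|A| = (2.8000)³ · 5 ≈ 109.7600.
Step 4: Compute 3A = A + A + A directly by enumerating all triples (a,b,c) ∈ A³; |3A| = 27.
Step 5: Check 27 ≤ 109.7600? Yes ✓.

K = 14/5, Plünnecke-Ruzsa bound K³|A| ≈ 109.7600, |3A| = 27, inequality holds.


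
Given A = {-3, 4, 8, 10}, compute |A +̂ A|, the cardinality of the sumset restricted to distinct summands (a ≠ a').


Restricted sumset: A +̂ A = {a + a' : a ∈ A, a' ∈ A, a ≠ a'}.
Equivalently, take A + A and drop any sum 2a that is achievable ONLY as a + a for a ∈ A (i.e. sums representable only with equal summands).
Enumerate pairs (a, a') with a < a' (symmetric, so each unordered pair gives one sum; this covers all a ≠ a'):
  -3 + 4 = 1
  -3 + 8 = 5
  -3 + 10 = 7
  4 + 8 = 12
  4 + 10 = 14
  8 + 10 = 18
Collected distinct sums: {1, 5, 7, 12, 14, 18}
|A +̂ A| = 6
(Reference bound: |A +̂ A| ≥ 2|A| - 3 for |A| ≥ 2, with |A| = 4 giving ≥ 5.)

|A +̂ A| = 6


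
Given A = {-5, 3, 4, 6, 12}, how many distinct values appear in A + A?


A + A = {a + a' : a, a' ∈ A}; |A| = 5.
General bounds: 2|A| - 1 ≤ |A + A| ≤ |A|(|A|+1)/2, i.e. 9 ≤ |A + A| ≤ 15.
Lower bound 2|A|-1 is attained iff A is an arithmetic progression.
Enumerate sums a + a' for a ≤ a' (symmetric, so this suffices):
a = -5: -5+-5=-10, -5+3=-2, -5+4=-1, -5+6=1, -5+12=7
a = 3: 3+3=6, 3+4=7, 3+6=9, 3+12=15
a = 4: 4+4=8, 4+6=10, 4+12=16
a = 6: 6+6=12, 6+12=18
a = 12: 12+12=24
Distinct sums: {-10, -2, -1, 1, 6, 7, 8, 9, 10, 12, 15, 16, 18, 24}
|A + A| = 14

|A + A| = 14


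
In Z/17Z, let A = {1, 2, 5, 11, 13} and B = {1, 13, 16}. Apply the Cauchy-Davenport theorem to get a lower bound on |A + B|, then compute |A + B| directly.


Cauchy-Davenport: |A + B| ≥ min(p, |A| + |B| - 1) for A, B nonempty in Z/pZ.
|A| = 5, |B| = 3, p = 17.
CD lower bound = min(17, 5 + 3 - 1) = min(17, 7) = 7.
Compute A + B mod 17 directly:
a = 1: 1+1=2, 1+13=14, 1+16=0
a = 2: 2+1=3, 2+13=15, 2+16=1
a = 5: 5+1=6, 5+13=1, 5+16=4
a = 11: 11+1=12, 11+13=7, 11+16=10
a = 13: 13+1=14, 13+13=9, 13+16=12
A + B = {0, 1, 2, 3, 4, 6, 7, 9, 10, 12, 14, 15}, so |A + B| = 12.
Verify: 12 ≥ 7? Yes ✓.

CD lower bound = 7, actual |A + B| = 12.


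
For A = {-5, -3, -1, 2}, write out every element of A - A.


A - A = {a - a' : a, a' ∈ A}.
Compute a - a' for each ordered pair (a, a'):
a = -5: -5--5=0, -5--3=-2, -5--1=-4, -5-2=-7
a = -3: -3--5=2, -3--3=0, -3--1=-2, -3-2=-5
a = -1: -1--5=4, -1--3=2, -1--1=0, -1-2=-3
a = 2: 2--5=7, 2--3=5, 2--1=3, 2-2=0
Collecting distinct values (and noting 0 appears from a-a):
A - A = {-7, -5, -4, -3, -2, 0, 2, 3, 4, 5, 7}
|A - A| = 11

A - A = {-7, -5, -4, -3, -2, 0, 2, 3, 4, 5, 7}


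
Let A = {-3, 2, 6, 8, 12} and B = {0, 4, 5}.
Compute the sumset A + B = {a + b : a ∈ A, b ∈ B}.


A + B = {a + b : a ∈ A, b ∈ B}.
Enumerate all |A|·|B| = 5·3 = 15 pairs (a, b) and collect distinct sums.
a = -3: -3+0=-3, -3+4=1, -3+5=2
a = 2: 2+0=2, 2+4=6, 2+5=7
a = 6: 6+0=6, 6+4=10, 6+5=11
a = 8: 8+0=8, 8+4=12, 8+5=13
a = 12: 12+0=12, 12+4=16, 12+5=17
Collecting distinct sums: A + B = {-3, 1, 2, 6, 7, 8, 10, 11, 12, 13, 16, 17}
|A + B| = 12

A + B = {-3, 1, 2, 6, 7, 8, 10, 11, 12, 13, 16, 17}


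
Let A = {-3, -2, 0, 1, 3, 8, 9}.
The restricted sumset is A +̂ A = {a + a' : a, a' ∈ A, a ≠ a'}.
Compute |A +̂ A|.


Restricted sumset: A +̂ A = {a + a' : a ∈ A, a' ∈ A, a ≠ a'}.
Equivalently, take A + A and drop any sum 2a that is achievable ONLY as a + a for a ∈ A (i.e. sums representable only with equal summands).
Enumerate pairs (a, a') with a < a' (symmetric, so each unordered pair gives one sum; this covers all a ≠ a'):
  -3 + -2 = -5
  -3 + 0 = -3
  -3 + 1 = -2
  -3 + 3 = 0
  -3 + 8 = 5
  -3 + 9 = 6
  -2 + 0 = -2
  -2 + 1 = -1
  -2 + 3 = 1
  -2 + 8 = 6
  -2 + 9 = 7
  0 + 1 = 1
  0 + 3 = 3
  0 + 8 = 8
  0 + 9 = 9
  1 + 3 = 4
  1 + 8 = 9
  1 + 9 = 10
  3 + 8 = 11
  3 + 9 = 12
  8 + 9 = 17
Collected distinct sums: {-5, -3, -2, -1, 0, 1, 3, 4, 5, 6, 7, 8, 9, 10, 11, 12, 17}
|A +̂ A| = 17
(Reference bound: |A +̂ A| ≥ 2|A| - 3 for |A| ≥ 2, with |A| = 7 giving ≥ 11.)

|A +̂ A| = 17


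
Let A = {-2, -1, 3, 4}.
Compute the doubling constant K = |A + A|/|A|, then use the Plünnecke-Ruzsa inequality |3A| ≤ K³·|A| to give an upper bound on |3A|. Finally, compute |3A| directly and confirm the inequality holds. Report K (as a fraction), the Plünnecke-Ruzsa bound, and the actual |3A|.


|A| = 4.
Step 1: Compute A + A by enumerating all 16 pairs.
A + A = {-4, -3, -2, 1, 2, 3, 6, 7, 8}, so |A + A| = 9.
Step 2: Doubling constant K = |A + A|/|A| = 9/4 = 9/4 ≈ 2.2500.
Step 3: Plünnecke-Ruzsa gives |3A| ≤ K³·|A| = (2.2500)³ · 4 ≈ 45.5625.
Step 4: Compute 3A = A + A + A directly by enumerating all triples (a,b,c) ∈ A³; |3A| = 16.
Step 5: Check 16 ≤ 45.5625? Yes ✓.

K = 9/4, Plünnecke-Ruzsa bound K³|A| ≈ 45.5625, |3A| = 16, inequality holds.


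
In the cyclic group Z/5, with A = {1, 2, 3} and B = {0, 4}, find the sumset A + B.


Work in Z/5Z: reduce every sum a + b modulo 5.
Enumerate all 6 pairs:
a = 1: 1+0=1, 1+4=0
a = 2: 2+0=2, 2+4=1
a = 3: 3+0=3, 3+4=2
Distinct residues collected: {0, 1, 2, 3}
|A + B| = 4 (out of 5 total residues).

A + B = {0, 1, 2, 3}


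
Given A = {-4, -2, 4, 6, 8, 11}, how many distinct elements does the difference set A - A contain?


A - A = {a - a' : a, a' ∈ A}; |A| = 6.
Bounds: 2|A|-1 ≤ |A - A| ≤ |A|² - |A| + 1, i.e. 11 ≤ |A - A| ≤ 31.
Note: 0 ∈ A - A always (from a - a). The set is symmetric: if d ∈ A - A then -d ∈ A - A.
Enumerate nonzero differences d = a - a' with a > a' (then include -d):
Positive differences: {2, 3, 4, 5, 6, 7, 8, 10, 12, 13, 15}
Full difference set: {0} ∪ (positive diffs) ∪ (negative diffs).
|A - A| = 1 + 2·11 = 23 (matches direct enumeration: 23).

|A - A| = 23


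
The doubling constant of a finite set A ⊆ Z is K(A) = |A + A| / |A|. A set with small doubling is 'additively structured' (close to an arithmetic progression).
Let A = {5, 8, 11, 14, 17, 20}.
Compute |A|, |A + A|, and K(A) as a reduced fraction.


|A| = 6.
Compute A + A by enumerating all 36 pairs.
A + A = {10, 13, 16, 19, 22, 25, 28, 31, 34, 37, 40}, so |A + A| = 11.
K = |A + A| / |A| = 11/6 (already in lowest terms) ≈ 1.8333.
Reference: AP of size 6 gives K = 11/6 ≈ 1.8333; a fully generic set of size 6 gives K ≈ 3.5000.

|A| = 6, |A + A| = 11, K = 11/6.


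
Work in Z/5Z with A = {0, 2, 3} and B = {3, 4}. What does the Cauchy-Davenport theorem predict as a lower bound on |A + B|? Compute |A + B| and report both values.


Cauchy-Davenport: |A + B| ≥ min(p, |A| + |B| - 1) for A, B nonempty in Z/pZ.
|A| = 3, |B| = 2, p = 5.
CD lower bound = min(5, 3 + 2 - 1) = min(5, 4) = 4.
Compute A + B mod 5 directly:
a = 0: 0+3=3, 0+4=4
a = 2: 2+3=0, 2+4=1
a = 3: 3+3=1, 3+4=2
A + B = {0, 1, 2, 3, 4}, so |A + B| = 5.
Verify: 5 ≥ 4? Yes ✓.

CD lower bound = 4, actual |A + B| = 5.


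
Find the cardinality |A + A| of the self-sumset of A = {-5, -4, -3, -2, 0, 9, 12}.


A + A = {a + a' : a, a' ∈ A}; |A| = 7.
General bounds: 2|A| - 1 ≤ |A + A| ≤ |A|(|A|+1)/2, i.e. 13 ≤ |A + A| ≤ 28.
Lower bound 2|A|-1 is attained iff A is an arithmetic progression.
Enumerate sums a + a' for a ≤ a' (symmetric, so this suffices):
a = -5: -5+-5=-10, -5+-4=-9, -5+-3=-8, -5+-2=-7, -5+0=-5, -5+9=4, -5+12=7
a = -4: -4+-4=-8, -4+-3=-7, -4+-2=-6, -4+0=-4, -4+9=5, -4+12=8
a = -3: -3+-3=-6, -3+-2=-5, -3+0=-3, -3+9=6, -3+12=9
a = -2: -2+-2=-4, -2+0=-2, -2+9=7, -2+12=10
a = 0: 0+0=0, 0+9=9, 0+12=12
a = 9: 9+9=18, 9+12=21
a = 12: 12+12=24
Distinct sums: {-10, -9, -8, -7, -6, -5, -4, -3, -2, 0, 4, 5, 6, 7, 8, 9, 10, 12, 18, 21, 24}
|A + A| = 21

|A + A| = 21


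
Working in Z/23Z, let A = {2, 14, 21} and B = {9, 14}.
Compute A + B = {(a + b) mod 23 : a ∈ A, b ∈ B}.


Work in Z/23Z: reduce every sum a + b modulo 23.
Enumerate all 6 pairs:
a = 2: 2+9=11, 2+14=16
a = 14: 14+9=0, 14+14=5
a = 21: 21+9=7, 21+14=12
Distinct residues collected: {0, 5, 7, 11, 12, 16}
|A + B| = 6 (out of 23 total residues).

A + B = {0, 5, 7, 11, 12, 16}


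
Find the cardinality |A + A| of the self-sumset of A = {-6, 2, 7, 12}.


A + A = {a + a' : a, a' ∈ A}; |A| = 4.
General bounds: 2|A| - 1 ≤ |A + A| ≤ |A|(|A|+1)/2, i.e. 7 ≤ |A + A| ≤ 10.
Lower bound 2|A|-1 is attained iff A is an arithmetic progression.
Enumerate sums a + a' for a ≤ a' (symmetric, so this suffices):
a = -6: -6+-6=-12, -6+2=-4, -6+7=1, -6+12=6
a = 2: 2+2=4, 2+7=9, 2+12=14
a = 7: 7+7=14, 7+12=19
a = 12: 12+12=24
Distinct sums: {-12, -4, 1, 4, 6, 9, 14, 19, 24}
|A + A| = 9

|A + A| = 9


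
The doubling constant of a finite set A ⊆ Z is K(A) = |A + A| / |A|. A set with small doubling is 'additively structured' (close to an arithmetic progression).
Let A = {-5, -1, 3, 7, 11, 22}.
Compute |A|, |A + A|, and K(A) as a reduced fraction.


|A| = 6.
Compute A + A by enumerating all 36 pairs.
A + A = {-10, -6, -2, 2, 6, 10, 14, 17, 18, 21, 22, 25, 29, 33, 44}, so |A + A| = 15.
K = |A + A| / |A| = 15/6 = 5/2 ≈ 2.5000.
Reference: AP of size 6 gives K = 11/6 ≈ 1.8333; a fully generic set of size 6 gives K ≈ 3.5000.

|A| = 6, |A + A| = 15, K = 15/6 = 5/2.


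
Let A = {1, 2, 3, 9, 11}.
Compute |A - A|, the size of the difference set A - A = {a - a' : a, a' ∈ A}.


A - A = {a - a' : a, a' ∈ A}; |A| = 5.
Bounds: 2|A|-1 ≤ |A - A| ≤ |A|² - |A| + 1, i.e. 9 ≤ |A - A| ≤ 21.
Note: 0 ∈ A - A always (from a - a). The set is symmetric: if d ∈ A - A then -d ∈ A - A.
Enumerate nonzero differences d = a - a' with a > a' (then include -d):
Positive differences: {1, 2, 6, 7, 8, 9, 10}
Full difference set: {0} ∪ (positive diffs) ∪ (negative diffs).
|A - A| = 1 + 2·7 = 15 (matches direct enumeration: 15).

|A - A| = 15


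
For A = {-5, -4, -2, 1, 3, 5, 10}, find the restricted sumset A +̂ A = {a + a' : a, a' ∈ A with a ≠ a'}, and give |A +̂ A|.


Restricted sumset: A +̂ A = {a + a' : a ∈ A, a' ∈ A, a ≠ a'}.
Equivalently, take A + A and drop any sum 2a that is achievable ONLY as a + a for a ∈ A (i.e. sums representable only with equal summands).
Enumerate pairs (a, a') with a < a' (symmetric, so each unordered pair gives one sum; this covers all a ≠ a'):
  -5 + -4 = -9
  -5 + -2 = -7
  -5 + 1 = -4
  -5 + 3 = -2
  -5 + 5 = 0
  -5 + 10 = 5
  -4 + -2 = -6
  -4 + 1 = -3
  -4 + 3 = -1
  -4 + 5 = 1
  -4 + 10 = 6
  -2 + 1 = -1
  -2 + 3 = 1
  -2 + 5 = 3
  -2 + 10 = 8
  1 + 3 = 4
  1 + 5 = 6
  1 + 10 = 11
  3 + 5 = 8
  3 + 10 = 13
  5 + 10 = 15
Collected distinct sums: {-9, -7, -6, -4, -3, -2, -1, 0, 1, 3, 4, 5, 6, 8, 11, 13, 15}
|A +̂ A| = 17
(Reference bound: |A +̂ A| ≥ 2|A| - 3 for |A| ≥ 2, with |A| = 7 giving ≥ 11.)

|A +̂ A| = 17
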